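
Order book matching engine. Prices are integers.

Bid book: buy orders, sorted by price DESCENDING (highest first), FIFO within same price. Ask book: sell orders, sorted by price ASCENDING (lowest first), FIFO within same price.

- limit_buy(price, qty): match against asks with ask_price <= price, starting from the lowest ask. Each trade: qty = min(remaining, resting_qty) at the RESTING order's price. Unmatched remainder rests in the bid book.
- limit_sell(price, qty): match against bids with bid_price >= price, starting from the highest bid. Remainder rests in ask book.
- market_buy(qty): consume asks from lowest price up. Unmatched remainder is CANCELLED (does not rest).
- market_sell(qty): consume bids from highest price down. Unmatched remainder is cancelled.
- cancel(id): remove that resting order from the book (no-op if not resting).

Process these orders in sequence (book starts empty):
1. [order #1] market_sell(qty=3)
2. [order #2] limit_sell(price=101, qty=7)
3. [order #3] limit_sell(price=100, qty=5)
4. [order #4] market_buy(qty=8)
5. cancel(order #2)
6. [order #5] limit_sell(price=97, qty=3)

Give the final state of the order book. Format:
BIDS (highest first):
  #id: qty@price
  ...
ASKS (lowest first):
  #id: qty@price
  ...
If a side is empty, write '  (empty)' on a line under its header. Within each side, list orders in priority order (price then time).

Answer: BIDS (highest first):
  (empty)
ASKS (lowest first):
  #5: 3@97

Derivation:
After op 1 [order #1] market_sell(qty=3): fills=none; bids=[-] asks=[-]
After op 2 [order #2] limit_sell(price=101, qty=7): fills=none; bids=[-] asks=[#2:7@101]
After op 3 [order #3] limit_sell(price=100, qty=5): fills=none; bids=[-] asks=[#3:5@100 #2:7@101]
After op 4 [order #4] market_buy(qty=8): fills=#4x#3:5@100 #4x#2:3@101; bids=[-] asks=[#2:4@101]
After op 5 cancel(order #2): fills=none; bids=[-] asks=[-]
After op 6 [order #5] limit_sell(price=97, qty=3): fills=none; bids=[-] asks=[#5:3@97]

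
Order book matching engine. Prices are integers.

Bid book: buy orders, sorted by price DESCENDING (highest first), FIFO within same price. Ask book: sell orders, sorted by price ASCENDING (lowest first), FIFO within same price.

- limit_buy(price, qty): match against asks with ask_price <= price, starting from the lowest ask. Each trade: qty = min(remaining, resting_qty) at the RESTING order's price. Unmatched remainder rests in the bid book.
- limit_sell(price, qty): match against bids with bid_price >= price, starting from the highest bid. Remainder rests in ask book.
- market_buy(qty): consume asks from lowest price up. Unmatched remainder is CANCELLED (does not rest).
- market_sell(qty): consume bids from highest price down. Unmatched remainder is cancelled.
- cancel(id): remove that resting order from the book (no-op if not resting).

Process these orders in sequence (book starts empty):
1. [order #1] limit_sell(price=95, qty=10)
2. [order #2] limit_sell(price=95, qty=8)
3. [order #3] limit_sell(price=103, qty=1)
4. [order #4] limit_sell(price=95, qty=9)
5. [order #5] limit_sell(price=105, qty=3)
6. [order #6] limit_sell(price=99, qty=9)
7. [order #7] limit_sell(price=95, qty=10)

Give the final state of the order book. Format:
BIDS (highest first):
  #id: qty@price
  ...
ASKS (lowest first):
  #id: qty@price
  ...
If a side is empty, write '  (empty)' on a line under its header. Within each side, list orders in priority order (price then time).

Answer: BIDS (highest first):
  (empty)
ASKS (lowest first):
  #1: 10@95
  #2: 8@95
  #4: 9@95
  #7: 10@95
  #6: 9@99
  #3: 1@103
  #5: 3@105

Derivation:
After op 1 [order #1] limit_sell(price=95, qty=10): fills=none; bids=[-] asks=[#1:10@95]
After op 2 [order #2] limit_sell(price=95, qty=8): fills=none; bids=[-] asks=[#1:10@95 #2:8@95]
After op 3 [order #3] limit_sell(price=103, qty=1): fills=none; bids=[-] asks=[#1:10@95 #2:8@95 #3:1@103]
After op 4 [order #4] limit_sell(price=95, qty=9): fills=none; bids=[-] asks=[#1:10@95 #2:8@95 #4:9@95 #3:1@103]
After op 5 [order #5] limit_sell(price=105, qty=3): fills=none; bids=[-] asks=[#1:10@95 #2:8@95 #4:9@95 #3:1@103 #5:3@105]
After op 6 [order #6] limit_sell(price=99, qty=9): fills=none; bids=[-] asks=[#1:10@95 #2:8@95 #4:9@95 #6:9@99 #3:1@103 #5:3@105]
After op 7 [order #7] limit_sell(price=95, qty=10): fills=none; bids=[-] asks=[#1:10@95 #2:8@95 #4:9@95 #7:10@95 #6:9@99 #3:1@103 #5:3@105]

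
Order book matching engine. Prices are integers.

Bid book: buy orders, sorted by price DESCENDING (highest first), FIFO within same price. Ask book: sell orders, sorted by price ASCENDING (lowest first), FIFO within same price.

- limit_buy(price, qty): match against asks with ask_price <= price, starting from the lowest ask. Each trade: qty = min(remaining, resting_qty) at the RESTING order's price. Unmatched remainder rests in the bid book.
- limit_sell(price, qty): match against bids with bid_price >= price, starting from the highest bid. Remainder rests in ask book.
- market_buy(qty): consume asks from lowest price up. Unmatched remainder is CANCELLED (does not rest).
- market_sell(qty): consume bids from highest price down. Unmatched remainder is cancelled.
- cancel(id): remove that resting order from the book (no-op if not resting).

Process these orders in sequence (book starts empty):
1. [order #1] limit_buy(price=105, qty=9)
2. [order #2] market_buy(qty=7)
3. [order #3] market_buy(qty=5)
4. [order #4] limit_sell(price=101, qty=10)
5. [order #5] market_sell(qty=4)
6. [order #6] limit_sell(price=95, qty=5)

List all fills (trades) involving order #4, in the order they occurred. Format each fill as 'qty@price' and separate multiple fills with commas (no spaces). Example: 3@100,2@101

After op 1 [order #1] limit_buy(price=105, qty=9): fills=none; bids=[#1:9@105] asks=[-]
After op 2 [order #2] market_buy(qty=7): fills=none; bids=[#1:9@105] asks=[-]
After op 3 [order #3] market_buy(qty=5): fills=none; bids=[#1:9@105] asks=[-]
After op 4 [order #4] limit_sell(price=101, qty=10): fills=#1x#4:9@105; bids=[-] asks=[#4:1@101]
After op 5 [order #5] market_sell(qty=4): fills=none; bids=[-] asks=[#4:1@101]
After op 6 [order #6] limit_sell(price=95, qty=5): fills=none; bids=[-] asks=[#6:5@95 #4:1@101]

Answer: 9@105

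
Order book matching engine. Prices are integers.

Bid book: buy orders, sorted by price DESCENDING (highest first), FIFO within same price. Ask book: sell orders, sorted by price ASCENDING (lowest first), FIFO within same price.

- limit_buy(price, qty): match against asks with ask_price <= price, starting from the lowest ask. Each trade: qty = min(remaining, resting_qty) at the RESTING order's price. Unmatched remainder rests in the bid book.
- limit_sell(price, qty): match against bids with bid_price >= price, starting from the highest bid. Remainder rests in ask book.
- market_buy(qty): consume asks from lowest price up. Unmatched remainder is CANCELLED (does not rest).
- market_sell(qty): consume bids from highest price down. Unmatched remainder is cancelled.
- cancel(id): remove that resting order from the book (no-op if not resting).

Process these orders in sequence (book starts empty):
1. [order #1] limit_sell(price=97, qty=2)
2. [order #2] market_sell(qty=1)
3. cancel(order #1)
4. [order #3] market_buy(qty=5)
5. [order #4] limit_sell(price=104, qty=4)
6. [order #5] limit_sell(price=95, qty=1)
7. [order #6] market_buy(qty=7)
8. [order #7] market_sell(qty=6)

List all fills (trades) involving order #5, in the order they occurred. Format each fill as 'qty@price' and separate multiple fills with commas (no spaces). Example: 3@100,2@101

After op 1 [order #1] limit_sell(price=97, qty=2): fills=none; bids=[-] asks=[#1:2@97]
After op 2 [order #2] market_sell(qty=1): fills=none; bids=[-] asks=[#1:2@97]
After op 3 cancel(order #1): fills=none; bids=[-] asks=[-]
After op 4 [order #3] market_buy(qty=5): fills=none; bids=[-] asks=[-]
After op 5 [order #4] limit_sell(price=104, qty=4): fills=none; bids=[-] asks=[#4:4@104]
After op 6 [order #5] limit_sell(price=95, qty=1): fills=none; bids=[-] asks=[#5:1@95 #4:4@104]
After op 7 [order #6] market_buy(qty=7): fills=#6x#5:1@95 #6x#4:4@104; bids=[-] asks=[-]
After op 8 [order #7] market_sell(qty=6): fills=none; bids=[-] asks=[-]

Answer: 1@95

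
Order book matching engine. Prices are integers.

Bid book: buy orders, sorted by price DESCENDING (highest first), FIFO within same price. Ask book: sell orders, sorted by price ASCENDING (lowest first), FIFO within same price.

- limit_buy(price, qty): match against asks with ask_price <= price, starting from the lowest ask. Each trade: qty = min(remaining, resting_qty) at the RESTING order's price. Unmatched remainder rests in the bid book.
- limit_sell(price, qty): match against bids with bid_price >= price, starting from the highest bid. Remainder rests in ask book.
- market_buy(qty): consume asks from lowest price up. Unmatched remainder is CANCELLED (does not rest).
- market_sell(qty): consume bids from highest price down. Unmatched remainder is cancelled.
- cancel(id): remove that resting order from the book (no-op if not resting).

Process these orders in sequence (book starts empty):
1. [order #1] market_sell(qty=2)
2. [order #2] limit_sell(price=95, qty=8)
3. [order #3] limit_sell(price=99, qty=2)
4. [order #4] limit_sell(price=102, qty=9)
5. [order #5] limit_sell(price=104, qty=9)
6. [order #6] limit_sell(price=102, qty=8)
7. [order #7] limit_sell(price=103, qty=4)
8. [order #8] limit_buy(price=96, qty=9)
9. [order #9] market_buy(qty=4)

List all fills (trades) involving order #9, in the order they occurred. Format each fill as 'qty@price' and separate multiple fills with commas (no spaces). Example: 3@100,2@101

Answer: 2@99,2@102

Derivation:
After op 1 [order #1] market_sell(qty=2): fills=none; bids=[-] asks=[-]
After op 2 [order #2] limit_sell(price=95, qty=8): fills=none; bids=[-] asks=[#2:8@95]
After op 3 [order #3] limit_sell(price=99, qty=2): fills=none; bids=[-] asks=[#2:8@95 #3:2@99]
After op 4 [order #4] limit_sell(price=102, qty=9): fills=none; bids=[-] asks=[#2:8@95 #3:2@99 #4:9@102]
After op 5 [order #5] limit_sell(price=104, qty=9): fills=none; bids=[-] asks=[#2:8@95 #3:2@99 #4:9@102 #5:9@104]
After op 6 [order #6] limit_sell(price=102, qty=8): fills=none; bids=[-] asks=[#2:8@95 #3:2@99 #4:9@102 #6:8@102 #5:9@104]
After op 7 [order #7] limit_sell(price=103, qty=4): fills=none; bids=[-] asks=[#2:8@95 #3:2@99 #4:9@102 #6:8@102 #7:4@103 #5:9@104]
After op 8 [order #8] limit_buy(price=96, qty=9): fills=#8x#2:8@95; bids=[#8:1@96] asks=[#3:2@99 #4:9@102 #6:8@102 #7:4@103 #5:9@104]
After op 9 [order #9] market_buy(qty=4): fills=#9x#3:2@99 #9x#4:2@102; bids=[#8:1@96] asks=[#4:7@102 #6:8@102 #7:4@103 #5:9@104]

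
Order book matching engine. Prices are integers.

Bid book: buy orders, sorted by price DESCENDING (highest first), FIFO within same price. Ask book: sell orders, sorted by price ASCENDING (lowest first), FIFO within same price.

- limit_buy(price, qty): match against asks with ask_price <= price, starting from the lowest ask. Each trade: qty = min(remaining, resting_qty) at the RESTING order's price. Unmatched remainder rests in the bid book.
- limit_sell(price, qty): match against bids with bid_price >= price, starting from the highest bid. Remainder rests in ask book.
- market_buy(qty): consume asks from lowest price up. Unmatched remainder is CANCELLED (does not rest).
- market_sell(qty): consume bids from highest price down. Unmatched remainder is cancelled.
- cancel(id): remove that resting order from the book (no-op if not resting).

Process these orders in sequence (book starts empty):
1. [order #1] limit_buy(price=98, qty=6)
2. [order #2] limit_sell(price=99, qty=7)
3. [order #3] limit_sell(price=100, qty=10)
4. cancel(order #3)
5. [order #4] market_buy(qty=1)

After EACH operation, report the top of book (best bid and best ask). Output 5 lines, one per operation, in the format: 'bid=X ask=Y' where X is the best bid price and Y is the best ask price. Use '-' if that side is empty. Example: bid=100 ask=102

After op 1 [order #1] limit_buy(price=98, qty=6): fills=none; bids=[#1:6@98] asks=[-]
After op 2 [order #2] limit_sell(price=99, qty=7): fills=none; bids=[#1:6@98] asks=[#2:7@99]
After op 3 [order #3] limit_sell(price=100, qty=10): fills=none; bids=[#1:6@98] asks=[#2:7@99 #3:10@100]
After op 4 cancel(order #3): fills=none; bids=[#1:6@98] asks=[#2:7@99]
After op 5 [order #4] market_buy(qty=1): fills=#4x#2:1@99; bids=[#1:6@98] asks=[#2:6@99]

Answer: bid=98 ask=-
bid=98 ask=99
bid=98 ask=99
bid=98 ask=99
bid=98 ask=99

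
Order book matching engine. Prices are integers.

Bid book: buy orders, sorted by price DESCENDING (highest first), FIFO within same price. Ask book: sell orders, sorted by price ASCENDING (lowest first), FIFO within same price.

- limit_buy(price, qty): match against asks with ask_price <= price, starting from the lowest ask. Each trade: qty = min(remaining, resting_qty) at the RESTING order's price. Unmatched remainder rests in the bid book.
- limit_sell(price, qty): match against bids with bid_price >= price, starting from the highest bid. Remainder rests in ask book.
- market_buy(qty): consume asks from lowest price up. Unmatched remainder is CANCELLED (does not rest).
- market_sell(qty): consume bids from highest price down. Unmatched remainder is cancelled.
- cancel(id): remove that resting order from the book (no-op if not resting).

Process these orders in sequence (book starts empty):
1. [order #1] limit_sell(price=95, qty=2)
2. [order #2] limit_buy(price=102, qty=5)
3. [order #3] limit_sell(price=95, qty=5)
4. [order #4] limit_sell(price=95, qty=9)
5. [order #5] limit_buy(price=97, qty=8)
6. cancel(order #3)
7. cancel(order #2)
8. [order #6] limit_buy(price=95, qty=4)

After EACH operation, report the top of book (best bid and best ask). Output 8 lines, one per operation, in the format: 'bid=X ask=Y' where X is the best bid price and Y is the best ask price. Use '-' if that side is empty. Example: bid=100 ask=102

Answer: bid=- ask=95
bid=102 ask=-
bid=- ask=95
bid=- ask=95
bid=- ask=95
bid=- ask=95
bid=- ask=95
bid=95 ask=-

Derivation:
After op 1 [order #1] limit_sell(price=95, qty=2): fills=none; bids=[-] asks=[#1:2@95]
After op 2 [order #2] limit_buy(price=102, qty=5): fills=#2x#1:2@95; bids=[#2:3@102] asks=[-]
After op 3 [order #3] limit_sell(price=95, qty=5): fills=#2x#3:3@102; bids=[-] asks=[#3:2@95]
After op 4 [order #4] limit_sell(price=95, qty=9): fills=none; bids=[-] asks=[#3:2@95 #4:9@95]
After op 5 [order #5] limit_buy(price=97, qty=8): fills=#5x#3:2@95 #5x#4:6@95; bids=[-] asks=[#4:3@95]
After op 6 cancel(order #3): fills=none; bids=[-] asks=[#4:3@95]
After op 7 cancel(order #2): fills=none; bids=[-] asks=[#4:3@95]
After op 8 [order #6] limit_buy(price=95, qty=4): fills=#6x#4:3@95; bids=[#6:1@95] asks=[-]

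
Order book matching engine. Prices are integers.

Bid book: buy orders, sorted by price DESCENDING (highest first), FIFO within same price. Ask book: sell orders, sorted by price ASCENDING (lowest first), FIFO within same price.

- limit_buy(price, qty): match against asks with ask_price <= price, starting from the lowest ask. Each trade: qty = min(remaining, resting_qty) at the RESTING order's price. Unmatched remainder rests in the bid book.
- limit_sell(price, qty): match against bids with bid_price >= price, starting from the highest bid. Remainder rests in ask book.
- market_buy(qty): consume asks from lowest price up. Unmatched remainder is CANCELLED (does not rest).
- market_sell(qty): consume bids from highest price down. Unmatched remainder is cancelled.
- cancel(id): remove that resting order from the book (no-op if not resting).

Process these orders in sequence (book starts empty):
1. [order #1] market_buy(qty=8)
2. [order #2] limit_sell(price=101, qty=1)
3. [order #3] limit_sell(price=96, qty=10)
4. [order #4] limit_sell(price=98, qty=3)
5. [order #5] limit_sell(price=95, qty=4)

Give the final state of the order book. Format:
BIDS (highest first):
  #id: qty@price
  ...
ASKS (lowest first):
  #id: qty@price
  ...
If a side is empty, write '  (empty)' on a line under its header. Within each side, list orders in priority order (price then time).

Answer: BIDS (highest first):
  (empty)
ASKS (lowest first):
  #5: 4@95
  #3: 10@96
  #4: 3@98
  #2: 1@101

Derivation:
After op 1 [order #1] market_buy(qty=8): fills=none; bids=[-] asks=[-]
After op 2 [order #2] limit_sell(price=101, qty=1): fills=none; bids=[-] asks=[#2:1@101]
After op 3 [order #3] limit_sell(price=96, qty=10): fills=none; bids=[-] asks=[#3:10@96 #2:1@101]
After op 4 [order #4] limit_sell(price=98, qty=3): fills=none; bids=[-] asks=[#3:10@96 #4:3@98 #2:1@101]
After op 5 [order #5] limit_sell(price=95, qty=4): fills=none; bids=[-] asks=[#5:4@95 #3:10@96 #4:3@98 #2:1@101]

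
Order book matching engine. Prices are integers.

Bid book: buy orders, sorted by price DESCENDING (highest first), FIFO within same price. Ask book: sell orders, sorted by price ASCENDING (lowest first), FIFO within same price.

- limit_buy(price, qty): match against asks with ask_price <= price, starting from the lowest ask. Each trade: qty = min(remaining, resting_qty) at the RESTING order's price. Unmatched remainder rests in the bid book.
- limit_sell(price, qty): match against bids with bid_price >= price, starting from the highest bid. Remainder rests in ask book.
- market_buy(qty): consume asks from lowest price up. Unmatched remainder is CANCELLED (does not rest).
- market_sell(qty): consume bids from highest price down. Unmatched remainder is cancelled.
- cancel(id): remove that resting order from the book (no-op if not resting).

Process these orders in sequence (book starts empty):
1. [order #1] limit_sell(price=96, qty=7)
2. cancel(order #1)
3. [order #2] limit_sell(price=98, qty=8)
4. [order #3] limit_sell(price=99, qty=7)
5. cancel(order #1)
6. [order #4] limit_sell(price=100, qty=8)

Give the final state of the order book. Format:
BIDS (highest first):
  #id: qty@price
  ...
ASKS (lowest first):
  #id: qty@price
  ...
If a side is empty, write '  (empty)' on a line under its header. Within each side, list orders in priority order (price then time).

Answer: BIDS (highest first):
  (empty)
ASKS (lowest first):
  #2: 8@98
  #3: 7@99
  #4: 8@100

Derivation:
After op 1 [order #1] limit_sell(price=96, qty=7): fills=none; bids=[-] asks=[#1:7@96]
After op 2 cancel(order #1): fills=none; bids=[-] asks=[-]
After op 3 [order #2] limit_sell(price=98, qty=8): fills=none; bids=[-] asks=[#2:8@98]
After op 4 [order #3] limit_sell(price=99, qty=7): fills=none; bids=[-] asks=[#2:8@98 #3:7@99]
After op 5 cancel(order #1): fills=none; bids=[-] asks=[#2:8@98 #3:7@99]
After op 6 [order #4] limit_sell(price=100, qty=8): fills=none; bids=[-] asks=[#2:8@98 #3:7@99 #4:8@100]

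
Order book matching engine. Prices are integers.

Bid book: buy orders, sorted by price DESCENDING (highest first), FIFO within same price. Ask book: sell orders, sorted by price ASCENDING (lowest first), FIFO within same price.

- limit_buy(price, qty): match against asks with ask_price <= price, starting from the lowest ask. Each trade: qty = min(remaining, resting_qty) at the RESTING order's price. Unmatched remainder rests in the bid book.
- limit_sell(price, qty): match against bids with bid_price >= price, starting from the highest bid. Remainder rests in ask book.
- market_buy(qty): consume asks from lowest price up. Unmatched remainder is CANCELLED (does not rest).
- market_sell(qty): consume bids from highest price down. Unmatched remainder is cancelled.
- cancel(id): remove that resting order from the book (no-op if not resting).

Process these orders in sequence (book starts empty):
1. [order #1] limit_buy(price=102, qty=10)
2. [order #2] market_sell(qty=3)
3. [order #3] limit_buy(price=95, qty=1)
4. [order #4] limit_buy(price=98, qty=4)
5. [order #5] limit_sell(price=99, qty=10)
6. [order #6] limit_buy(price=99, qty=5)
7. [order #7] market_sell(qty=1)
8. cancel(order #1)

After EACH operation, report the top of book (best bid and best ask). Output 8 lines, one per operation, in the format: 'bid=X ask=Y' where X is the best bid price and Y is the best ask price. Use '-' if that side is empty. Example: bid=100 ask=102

After op 1 [order #1] limit_buy(price=102, qty=10): fills=none; bids=[#1:10@102] asks=[-]
After op 2 [order #2] market_sell(qty=3): fills=#1x#2:3@102; bids=[#1:7@102] asks=[-]
After op 3 [order #3] limit_buy(price=95, qty=1): fills=none; bids=[#1:7@102 #3:1@95] asks=[-]
After op 4 [order #4] limit_buy(price=98, qty=4): fills=none; bids=[#1:7@102 #4:4@98 #3:1@95] asks=[-]
After op 5 [order #5] limit_sell(price=99, qty=10): fills=#1x#5:7@102; bids=[#4:4@98 #3:1@95] asks=[#5:3@99]
After op 6 [order #6] limit_buy(price=99, qty=5): fills=#6x#5:3@99; bids=[#6:2@99 #4:4@98 #3:1@95] asks=[-]
After op 7 [order #7] market_sell(qty=1): fills=#6x#7:1@99; bids=[#6:1@99 #4:4@98 #3:1@95] asks=[-]
After op 8 cancel(order #1): fills=none; bids=[#6:1@99 #4:4@98 #3:1@95] asks=[-]

Answer: bid=102 ask=-
bid=102 ask=-
bid=102 ask=-
bid=102 ask=-
bid=98 ask=99
bid=99 ask=-
bid=99 ask=-
bid=99 ask=-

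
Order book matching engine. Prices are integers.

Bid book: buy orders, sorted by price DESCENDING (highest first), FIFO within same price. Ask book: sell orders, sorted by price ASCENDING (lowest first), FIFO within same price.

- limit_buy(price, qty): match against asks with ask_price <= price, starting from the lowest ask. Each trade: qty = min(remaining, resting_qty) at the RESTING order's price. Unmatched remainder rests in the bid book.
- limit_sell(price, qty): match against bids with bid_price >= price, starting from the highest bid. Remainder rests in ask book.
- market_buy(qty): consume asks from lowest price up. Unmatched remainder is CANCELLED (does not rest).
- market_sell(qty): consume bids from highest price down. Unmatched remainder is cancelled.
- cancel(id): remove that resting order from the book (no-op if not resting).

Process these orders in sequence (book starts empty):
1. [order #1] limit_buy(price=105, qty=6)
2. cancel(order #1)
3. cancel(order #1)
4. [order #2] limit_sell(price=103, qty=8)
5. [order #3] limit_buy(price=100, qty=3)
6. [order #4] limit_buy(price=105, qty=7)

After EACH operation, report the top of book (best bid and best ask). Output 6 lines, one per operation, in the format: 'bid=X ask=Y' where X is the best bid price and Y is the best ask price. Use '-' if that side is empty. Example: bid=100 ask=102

Answer: bid=105 ask=-
bid=- ask=-
bid=- ask=-
bid=- ask=103
bid=100 ask=103
bid=100 ask=103

Derivation:
After op 1 [order #1] limit_buy(price=105, qty=6): fills=none; bids=[#1:6@105] asks=[-]
After op 2 cancel(order #1): fills=none; bids=[-] asks=[-]
After op 3 cancel(order #1): fills=none; bids=[-] asks=[-]
After op 4 [order #2] limit_sell(price=103, qty=8): fills=none; bids=[-] asks=[#2:8@103]
After op 5 [order #3] limit_buy(price=100, qty=3): fills=none; bids=[#3:3@100] asks=[#2:8@103]
After op 6 [order #4] limit_buy(price=105, qty=7): fills=#4x#2:7@103; bids=[#3:3@100] asks=[#2:1@103]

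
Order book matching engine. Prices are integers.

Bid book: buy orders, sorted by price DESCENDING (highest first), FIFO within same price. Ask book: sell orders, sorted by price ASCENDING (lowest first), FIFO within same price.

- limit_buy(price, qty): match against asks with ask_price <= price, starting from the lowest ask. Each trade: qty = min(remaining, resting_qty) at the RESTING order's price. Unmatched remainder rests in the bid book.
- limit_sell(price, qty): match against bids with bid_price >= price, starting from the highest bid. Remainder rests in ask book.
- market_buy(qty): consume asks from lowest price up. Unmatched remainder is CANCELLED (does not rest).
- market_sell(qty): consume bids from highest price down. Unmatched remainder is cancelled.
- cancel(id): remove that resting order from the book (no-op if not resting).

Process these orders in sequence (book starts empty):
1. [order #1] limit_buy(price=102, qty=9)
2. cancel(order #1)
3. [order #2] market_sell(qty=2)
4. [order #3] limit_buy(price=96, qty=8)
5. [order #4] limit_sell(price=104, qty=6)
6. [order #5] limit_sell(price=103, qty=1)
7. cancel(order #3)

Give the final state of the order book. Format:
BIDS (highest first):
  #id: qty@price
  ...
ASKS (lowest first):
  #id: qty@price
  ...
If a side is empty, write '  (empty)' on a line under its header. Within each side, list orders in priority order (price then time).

Answer: BIDS (highest first):
  (empty)
ASKS (lowest first):
  #5: 1@103
  #4: 6@104

Derivation:
After op 1 [order #1] limit_buy(price=102, qty=9): fills=none; bids=[#1:9@102] asks=[-]
After op 2 cancel(order #1): fills=none; bids=[-] asks=[-]
After op 3 [order #2] market_sell(qty=2): fills=none; bids=[-] asks=[-]
After op 4 [order #3] limit_buy(price=96, qty=8): fills=none; bids=[#3:8@96] asks=[-]
After op 5 [order #4] limit_sell(price=104, qty=6): fills=none; bids=[#3:8@96] asks=[#4:6@104]
After op 6 [order #5] limit_sell(price=103, qty=1): fills=none; bids=[#3:8@96] asks=[#5:1@103 #4:6@104]
After op 7 cancel(order #3): fills=none; bids=[-] asks=[#5:1@103 #4:6@104]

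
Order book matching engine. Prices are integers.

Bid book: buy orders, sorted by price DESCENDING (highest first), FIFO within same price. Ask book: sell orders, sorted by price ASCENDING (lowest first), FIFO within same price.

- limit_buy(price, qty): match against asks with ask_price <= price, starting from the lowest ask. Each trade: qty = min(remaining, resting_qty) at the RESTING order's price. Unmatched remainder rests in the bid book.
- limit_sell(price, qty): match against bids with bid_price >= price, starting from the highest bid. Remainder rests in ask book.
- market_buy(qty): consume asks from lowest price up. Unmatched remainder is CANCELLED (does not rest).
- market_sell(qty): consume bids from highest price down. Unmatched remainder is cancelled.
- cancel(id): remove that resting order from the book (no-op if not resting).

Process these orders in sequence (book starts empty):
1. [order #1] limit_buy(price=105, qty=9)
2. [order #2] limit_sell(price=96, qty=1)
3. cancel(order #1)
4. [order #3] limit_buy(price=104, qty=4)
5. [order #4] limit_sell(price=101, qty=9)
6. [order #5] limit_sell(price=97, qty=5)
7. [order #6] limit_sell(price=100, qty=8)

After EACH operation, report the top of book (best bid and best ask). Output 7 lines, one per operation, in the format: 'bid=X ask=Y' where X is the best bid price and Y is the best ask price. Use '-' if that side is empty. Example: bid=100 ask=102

After op 1 [order #1] limit_buy(price=105, qty=9): fills=none; bids=[#1:9@105] asks=[-]
After op 2 [order #2] limit_sell(price=96, qty=1): fills=#1x#2:1@105; bids=[#1:8@105] asks=[-]
After op 3 cancel(order #1): fills=none; bids=[-] asks=[-]
After op 4 [order #3] limit_buy(price=104, qty=4): fills=none; bids=[#3:4@104] asks=[-]
After op 5 [order #4] limit_sell(price=101, qty=9): fills=#3x#4:4@104; bids=[-] asks=[#4:5@101]
After op 6 [order #5] limit_sell(price=97, qty=5): fills=none; bids=[-] asks=[#5:5@97 #4:5@101]
After op 7 [order #6] limit_sell(price=100, qty=8): fills=none; bids=[-] asks=[#5:5@97 #6:8@100 #4:5@101]

Answer: bid=105 ask=-
bid=105 ask=-
bid=- ask=-
bid=104 ask=-
bid=- ask=101
bid=- ask=97
bid=- ask=97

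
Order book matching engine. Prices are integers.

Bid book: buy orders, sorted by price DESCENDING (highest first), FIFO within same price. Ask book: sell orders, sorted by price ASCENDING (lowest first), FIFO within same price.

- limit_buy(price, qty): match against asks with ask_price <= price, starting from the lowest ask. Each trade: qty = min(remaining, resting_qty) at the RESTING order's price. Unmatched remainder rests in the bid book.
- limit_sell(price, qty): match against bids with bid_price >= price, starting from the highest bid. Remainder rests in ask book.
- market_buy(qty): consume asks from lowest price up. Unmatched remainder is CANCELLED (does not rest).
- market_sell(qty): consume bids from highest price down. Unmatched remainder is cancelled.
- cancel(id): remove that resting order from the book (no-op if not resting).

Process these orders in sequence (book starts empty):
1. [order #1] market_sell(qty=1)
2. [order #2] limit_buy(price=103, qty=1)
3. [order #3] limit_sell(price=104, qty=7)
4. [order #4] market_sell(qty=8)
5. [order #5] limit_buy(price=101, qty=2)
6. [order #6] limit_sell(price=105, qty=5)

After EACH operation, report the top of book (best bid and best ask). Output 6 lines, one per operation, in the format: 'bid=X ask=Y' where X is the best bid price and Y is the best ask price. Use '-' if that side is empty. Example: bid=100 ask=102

After op 1 [order #1] market_sell(qty=1): fills=none; bids=[-] asks=[-]
After op 2 [order #2] limit_buy(price=103, qty=1): fills=none; bids=[#2:1@103] asks=[-]
After op 3 [order #3] limit_sell(price=104, qty=7): fills=none; bids=[#2:1@103] asks=[#3:7@104]
After op 4 [order #4] market_sell(qty=8): fills=#2x#4:1@103; bids=[-] asks=[#3:7@104]
After op 5 [order #5] limit_buy(price=101, qty=2): fills=none; bids=[#5:2@101] asks=[#3:7@104]
After op 6 [order #6] limit_sell(price=105, qty=5): fills=none; bids=[#5:2@101] asks=[#3:7@104 #6:5@105]

Answer: bid=- ask=-
bid=103 ask=-
bid=103 ask=104
bid=- ask=104
bid=101 ask=104
bid=101 ask=104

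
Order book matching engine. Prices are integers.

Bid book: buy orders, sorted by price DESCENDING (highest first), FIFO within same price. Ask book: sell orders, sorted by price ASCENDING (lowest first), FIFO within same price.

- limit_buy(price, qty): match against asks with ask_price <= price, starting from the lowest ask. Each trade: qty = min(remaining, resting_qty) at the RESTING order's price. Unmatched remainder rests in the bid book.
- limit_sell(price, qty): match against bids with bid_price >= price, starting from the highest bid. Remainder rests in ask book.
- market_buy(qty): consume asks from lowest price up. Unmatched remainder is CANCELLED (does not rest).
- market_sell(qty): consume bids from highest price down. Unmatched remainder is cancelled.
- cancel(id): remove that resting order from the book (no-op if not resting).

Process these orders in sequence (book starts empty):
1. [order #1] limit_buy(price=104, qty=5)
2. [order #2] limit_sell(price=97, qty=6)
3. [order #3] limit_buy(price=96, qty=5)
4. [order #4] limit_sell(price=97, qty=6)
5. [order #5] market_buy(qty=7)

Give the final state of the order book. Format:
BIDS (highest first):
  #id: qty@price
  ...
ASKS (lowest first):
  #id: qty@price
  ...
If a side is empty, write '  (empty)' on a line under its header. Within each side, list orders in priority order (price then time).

After op 1 [order #1] limit_buy(price=104, qty=5): fills=none; bids=[#1:5@104] asks=[-]
After op 2 [order #2] limit_sell(price=97, qty=6): fills=#1x#2:5@104; bids=[-] asks=[#2:1@97]
After op 3 [order #3] limit_buy(price=96, qty=5): fills=none; bids=[#3:5@96] asks=[#2:1@97]
After op 4 [order #4] limit_sell(price=97, qty=6): fills=none; bids=[#3:5@96] asks=[#2:1@97 #4:6@97]
After op 5 [order #5] market_buy(qty=7): fills=#5x#2:1@97 #5x#4:6@97; bids=[#3:5@96] asks=[-]

Answer: BIDS (highest first):
  #3: 5@96
ASKS (lowest first):
  (empty)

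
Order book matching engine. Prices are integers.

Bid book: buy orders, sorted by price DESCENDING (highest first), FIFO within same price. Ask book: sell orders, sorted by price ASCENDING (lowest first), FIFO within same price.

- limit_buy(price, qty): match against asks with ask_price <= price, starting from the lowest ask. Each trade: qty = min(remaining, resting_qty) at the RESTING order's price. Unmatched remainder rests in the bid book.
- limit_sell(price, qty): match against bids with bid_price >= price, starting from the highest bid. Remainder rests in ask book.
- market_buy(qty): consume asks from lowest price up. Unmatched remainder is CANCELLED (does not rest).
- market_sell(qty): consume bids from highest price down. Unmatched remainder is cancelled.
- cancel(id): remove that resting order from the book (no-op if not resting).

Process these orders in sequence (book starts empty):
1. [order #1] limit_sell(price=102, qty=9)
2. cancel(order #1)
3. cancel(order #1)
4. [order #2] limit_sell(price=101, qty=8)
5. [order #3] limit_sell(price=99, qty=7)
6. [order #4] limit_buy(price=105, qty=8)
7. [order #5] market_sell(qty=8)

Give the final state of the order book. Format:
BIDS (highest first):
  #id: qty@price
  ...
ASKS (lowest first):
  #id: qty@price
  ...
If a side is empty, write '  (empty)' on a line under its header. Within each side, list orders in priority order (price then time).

Answer: BIDS (highest first):
  (empty)
ASKS (lowest first):
  #2: 7@101

Derivation:
After op 1 [order #1] limit_sell(price=102, qty=9): fills=none; bids=[-] asks=[#1:9@102]
After op 2 cancel(order #1): fills=none; bids=[-] asks=[-]
After op 3 cancel(order #1): fills=none; bids=[-] asks=[-]
After op 4 [order #2] limit_sell(price=101, qty=8): fills=none; bids=[-] asks=[#2:8@101]
After op 5 [order #3] limit_sell(price=99, qty=7): fills=none; bids=[-] asks=[#3:7@99 #2:8@101]
After op 6 [order #4] limit_buy(price=105, qty=8): fills=#4x#3:7@99 #4x#2:1@101; bids=[-] asks=[#2:7@101]
After op 7 [order #5] market_sell(qty=8): fills=none; bids=[-] asks=[#2:7@101]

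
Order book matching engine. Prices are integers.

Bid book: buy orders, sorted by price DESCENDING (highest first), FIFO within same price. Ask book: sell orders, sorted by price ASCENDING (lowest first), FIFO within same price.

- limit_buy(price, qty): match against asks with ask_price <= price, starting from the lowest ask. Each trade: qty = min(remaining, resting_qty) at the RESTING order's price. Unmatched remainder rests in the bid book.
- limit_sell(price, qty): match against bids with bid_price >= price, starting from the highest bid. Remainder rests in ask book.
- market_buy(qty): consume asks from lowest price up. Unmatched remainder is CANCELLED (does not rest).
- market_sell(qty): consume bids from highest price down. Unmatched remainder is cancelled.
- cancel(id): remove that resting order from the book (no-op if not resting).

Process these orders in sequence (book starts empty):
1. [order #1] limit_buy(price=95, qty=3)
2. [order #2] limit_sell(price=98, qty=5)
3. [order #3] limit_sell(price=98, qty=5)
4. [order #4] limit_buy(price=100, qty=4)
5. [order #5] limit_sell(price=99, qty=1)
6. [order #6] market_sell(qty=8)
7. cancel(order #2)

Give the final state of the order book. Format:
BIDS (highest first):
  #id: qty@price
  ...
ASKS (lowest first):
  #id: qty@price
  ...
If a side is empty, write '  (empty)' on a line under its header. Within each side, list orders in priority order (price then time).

After op 1 [order #1] limit_buy(price=95, qty=3): fills=none; bids=[#1:3@95] asks=[-]
After op 2 [order #2] limit_sell(price=98, qty=5): fills=none; bids=[#1:3@95] asks=[#2:5@98]
After op 3 [order #3] limit_sell(price=98, qty=5): fills=none; bids=[#1:3@95] asks=[#2:5@98 #3:5@98]
After op 4 [order #4] limit_buy(price=100, qty=4): fills=#4x#2:4@98; bids=[#1:3@95] asks=[#2:1@98 #3:5@98]
After op 5 [order #5] limit_sell(price=99, qty=1): fills=none; bids=[#1:3@95] asks=[#2:1@98 #3:5@98 #5:1@99]
After op 6 [order #6] market_sell(qty=8): fills=#1x#6:3@95; bids=[-] asks=[#2:1@98 #3:5@98 #5:1@99]
After op 7 cancel(order #2): fills=none; bids=[-] asks=[#3:5@98 #5:1@99]

Answer: BIDS (highest first):
  (empty)
ASKS (lowest first):
  #3: 5@98
  #5: 1@99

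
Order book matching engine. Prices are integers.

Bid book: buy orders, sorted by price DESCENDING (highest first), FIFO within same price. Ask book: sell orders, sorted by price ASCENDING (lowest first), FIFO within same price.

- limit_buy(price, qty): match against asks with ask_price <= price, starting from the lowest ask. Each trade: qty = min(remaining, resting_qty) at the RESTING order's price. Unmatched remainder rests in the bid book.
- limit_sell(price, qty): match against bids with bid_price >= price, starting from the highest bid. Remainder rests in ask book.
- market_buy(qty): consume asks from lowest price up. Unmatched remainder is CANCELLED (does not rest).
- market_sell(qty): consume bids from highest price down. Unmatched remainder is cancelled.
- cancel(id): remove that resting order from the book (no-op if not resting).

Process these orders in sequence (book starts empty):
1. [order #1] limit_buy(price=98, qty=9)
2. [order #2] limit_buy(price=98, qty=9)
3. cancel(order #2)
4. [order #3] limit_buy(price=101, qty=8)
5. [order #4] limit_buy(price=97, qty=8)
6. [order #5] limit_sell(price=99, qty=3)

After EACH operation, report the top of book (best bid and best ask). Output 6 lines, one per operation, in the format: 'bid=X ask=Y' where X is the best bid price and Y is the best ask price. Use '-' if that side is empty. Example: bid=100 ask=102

Answer: bid=98 ask=-
bid=98 ask=-
bid=98 ask=-
bid=101 ask=-
bid=101 ask=-
bid=101 ask=-

Derivation:
After op 1 [order #1] limit_buy(price=98, qty=9): fills=none; bids=[#1:9@98] asks=[-]
After op 2 [order #2] limit_buy(price=98, qty=9): fills=none; bids=[#1:9@98 #2:9@98] asks=[-]
After op 3 cancel(order #2): fills=none; bids=[#1:9@98] asks=[-]
After op 4 [order #3] limit_buy(price=101, qty=8): fills=none; bids=[#3:8@101 #1:9@98] asks=[-]
After op 5 [order #4] limit_buy(price=97, qty=8): fills=none; bids=[#3:8@101 #1:9@98 #4:8@97] asks=[-]
After op 6 [order #5] limit_sell(price=99, qty=3): fills=#3x#5:3@101; bids=[#3:5@101 #1:9@98 #4:8@97] asks=[-]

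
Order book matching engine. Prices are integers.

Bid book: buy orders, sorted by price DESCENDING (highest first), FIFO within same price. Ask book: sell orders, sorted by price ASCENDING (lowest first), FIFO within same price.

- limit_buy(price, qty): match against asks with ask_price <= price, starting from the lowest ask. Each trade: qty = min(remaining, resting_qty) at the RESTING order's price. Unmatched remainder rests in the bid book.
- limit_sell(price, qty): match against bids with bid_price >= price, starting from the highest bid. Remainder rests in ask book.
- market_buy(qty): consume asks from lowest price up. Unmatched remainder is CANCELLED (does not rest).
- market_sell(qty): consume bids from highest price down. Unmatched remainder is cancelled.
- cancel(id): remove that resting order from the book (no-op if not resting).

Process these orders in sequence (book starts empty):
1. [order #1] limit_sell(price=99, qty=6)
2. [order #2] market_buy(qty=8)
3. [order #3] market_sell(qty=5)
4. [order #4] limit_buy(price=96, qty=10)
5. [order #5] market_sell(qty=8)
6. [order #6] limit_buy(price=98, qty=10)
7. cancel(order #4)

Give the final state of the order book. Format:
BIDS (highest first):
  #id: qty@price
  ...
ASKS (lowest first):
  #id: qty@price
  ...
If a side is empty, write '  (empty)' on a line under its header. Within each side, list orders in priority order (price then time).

After op 1 [order #1] limit_sell(price=99, qty=6): fills=none; bids=[-] asks=[#1:6@99]
After op 2 [order #2] market_buy(qty=8): fills=#2x#1:6@99; bids=[-] asks=[-]
After op 3 [order #3] market_sell(qty=5): fills=none; bids=[-] asks=[-]
After op 4 [order #4] limit_buy(price=96, qty=10): fills=none; bids=[#4:10@96] asks=[-]
After op 5 [order #5] market_sell(qty=8): fills=#4x#5:8@96; bids=[#4:2@96] asks=[-]
After op 6 [order #6] limit_buy(price=98, qty=10): fills=none; bids=[#6:10@98 #4:2@96] asks=[-]
After op 7 cancel(order #4): fills=none; bids=[#6:10@98] asks=[-]

Answer: BIDS (highest first):
  #6: 10@98
ASKS (lowest first):
  (empty)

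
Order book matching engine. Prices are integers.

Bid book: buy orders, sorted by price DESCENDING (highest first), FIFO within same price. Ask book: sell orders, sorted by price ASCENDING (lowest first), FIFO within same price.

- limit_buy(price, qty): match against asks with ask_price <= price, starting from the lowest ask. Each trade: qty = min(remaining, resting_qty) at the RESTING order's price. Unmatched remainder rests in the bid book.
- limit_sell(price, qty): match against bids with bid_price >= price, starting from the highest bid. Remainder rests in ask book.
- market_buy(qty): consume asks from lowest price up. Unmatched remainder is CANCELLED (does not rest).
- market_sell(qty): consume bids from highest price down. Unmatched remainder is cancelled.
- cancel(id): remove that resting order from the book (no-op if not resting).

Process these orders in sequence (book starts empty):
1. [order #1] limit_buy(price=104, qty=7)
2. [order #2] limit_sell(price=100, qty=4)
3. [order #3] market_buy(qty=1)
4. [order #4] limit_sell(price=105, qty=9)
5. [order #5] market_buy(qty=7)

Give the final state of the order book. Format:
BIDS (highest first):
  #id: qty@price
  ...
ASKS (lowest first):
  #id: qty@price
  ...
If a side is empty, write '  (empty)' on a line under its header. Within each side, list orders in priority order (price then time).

After op 1 [order #1] limit_buy(price=104, qty=7): fills=none; bids=[#1:7@104] asks=[-]
After op 2 [order #2] limit_sell(price=100, qty=4): fills=#1x#2:4@104; bids=[#1:3@104] asks=[-]
After op 3 [order #3] market_buy(qty=1): fills=none; bids=[#1:3@104] asks=[-]
After op 4 [order #4] limit_sell(price=105, qty=9): fills=none; bids=[#1:3@104] asks=[#4:9@105]
After op 5 [order #5] market_buy(qty=7): fills=#5x#4:7@105; bids=[#1:3@104] asks=[#4:2@105]

Answer: BIDS (highest first):
  #1: 3@104
ASKS (lowest first):
  #4: 2@105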